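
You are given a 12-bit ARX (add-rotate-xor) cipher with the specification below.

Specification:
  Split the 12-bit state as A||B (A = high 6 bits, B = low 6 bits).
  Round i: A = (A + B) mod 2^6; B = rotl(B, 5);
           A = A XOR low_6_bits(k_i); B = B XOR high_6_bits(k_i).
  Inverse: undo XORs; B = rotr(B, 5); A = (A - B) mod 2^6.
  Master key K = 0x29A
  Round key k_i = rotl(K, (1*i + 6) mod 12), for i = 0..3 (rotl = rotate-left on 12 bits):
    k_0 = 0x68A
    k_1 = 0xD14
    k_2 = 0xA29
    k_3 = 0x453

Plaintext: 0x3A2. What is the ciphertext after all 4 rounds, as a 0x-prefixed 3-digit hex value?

0x611

s_0 = plaintext = 0x3A2
s_1 = Round(s_0, k_0) = 0xE8B
s_2 = Round(s_1, k_1) = 0x451
s_3 = Round(s_2, k_2) = 0x2C0
s_4 = Round(s_3, k_3) = 0x611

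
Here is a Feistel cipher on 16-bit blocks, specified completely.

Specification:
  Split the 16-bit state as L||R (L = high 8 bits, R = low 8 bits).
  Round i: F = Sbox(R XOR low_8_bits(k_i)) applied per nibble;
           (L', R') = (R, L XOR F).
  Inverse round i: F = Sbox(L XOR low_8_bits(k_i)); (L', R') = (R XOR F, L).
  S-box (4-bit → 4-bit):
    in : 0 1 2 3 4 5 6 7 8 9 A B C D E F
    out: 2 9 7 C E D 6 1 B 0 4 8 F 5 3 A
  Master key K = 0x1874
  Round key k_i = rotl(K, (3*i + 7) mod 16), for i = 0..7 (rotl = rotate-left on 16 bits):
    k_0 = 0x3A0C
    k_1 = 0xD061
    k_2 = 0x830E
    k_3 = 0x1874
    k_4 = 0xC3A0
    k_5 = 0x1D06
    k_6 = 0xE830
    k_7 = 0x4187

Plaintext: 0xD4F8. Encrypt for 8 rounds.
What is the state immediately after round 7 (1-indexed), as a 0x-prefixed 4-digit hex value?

s_0 = plaintext = 0xD4F8
s_1 = Round(s_0, k_0) = 0xF87A
s_2 = Round(s_1, k_1) = 0x7A60
s_3 = Round(s_2, k_2) = 0x6019
s_4 = Round(s_3, k_3) = 0x1905
s_5 = Round(s_4, k_4) = 0x0554
s_6 = Round(s_5, k_5) = 0x54D2
s_7 = Round(s_6, k_6) = 0xD263
s_8 = Round(s_7, k_7) = 0x63EC

0xD263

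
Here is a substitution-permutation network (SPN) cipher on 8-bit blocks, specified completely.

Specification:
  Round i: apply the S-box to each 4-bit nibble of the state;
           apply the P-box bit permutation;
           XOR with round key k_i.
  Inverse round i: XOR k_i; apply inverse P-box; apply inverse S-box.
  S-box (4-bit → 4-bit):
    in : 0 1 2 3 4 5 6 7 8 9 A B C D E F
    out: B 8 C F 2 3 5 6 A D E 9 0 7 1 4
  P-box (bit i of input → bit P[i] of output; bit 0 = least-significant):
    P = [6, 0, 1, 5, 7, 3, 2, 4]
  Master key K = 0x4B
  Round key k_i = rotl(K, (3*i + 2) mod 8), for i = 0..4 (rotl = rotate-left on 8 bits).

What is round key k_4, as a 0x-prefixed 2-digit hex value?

0xD2

K = 0x4B
k_0 = rotl(K, (3*0+2) mod 8) = rotl(K, 2) = 0x2D
k_1 = rotl(K, (3*1+2) mod 8) = rotl(K, 5) = 0x69
k_2 = rotl(K, (3*2+2) mod 8) = rotl(K, 0) = 0x4B
k_3 = rotl(K, (3*3+2) mod 8) = rotl(K, 3) = 0x5A
k_4 = rotl(K, (3*4+2) mod 8) = rotl(K, 6) = 0xD2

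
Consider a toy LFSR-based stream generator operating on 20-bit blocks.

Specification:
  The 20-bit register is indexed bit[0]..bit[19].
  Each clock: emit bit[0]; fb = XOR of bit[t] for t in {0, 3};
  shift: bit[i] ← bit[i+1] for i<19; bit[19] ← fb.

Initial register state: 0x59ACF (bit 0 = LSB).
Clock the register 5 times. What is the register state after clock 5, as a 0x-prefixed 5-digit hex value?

reg_0 = 0x59ACF
clock 1: out=1, reg = 0x2CD67
clock 2: out=1, reg = 0x966B3
clock 3: out=1, reg = 0xCB359
clock 4: out=1, reg = 0x659AC
clock 5: out=0, reg = 0xB2CD6

0xB2CD6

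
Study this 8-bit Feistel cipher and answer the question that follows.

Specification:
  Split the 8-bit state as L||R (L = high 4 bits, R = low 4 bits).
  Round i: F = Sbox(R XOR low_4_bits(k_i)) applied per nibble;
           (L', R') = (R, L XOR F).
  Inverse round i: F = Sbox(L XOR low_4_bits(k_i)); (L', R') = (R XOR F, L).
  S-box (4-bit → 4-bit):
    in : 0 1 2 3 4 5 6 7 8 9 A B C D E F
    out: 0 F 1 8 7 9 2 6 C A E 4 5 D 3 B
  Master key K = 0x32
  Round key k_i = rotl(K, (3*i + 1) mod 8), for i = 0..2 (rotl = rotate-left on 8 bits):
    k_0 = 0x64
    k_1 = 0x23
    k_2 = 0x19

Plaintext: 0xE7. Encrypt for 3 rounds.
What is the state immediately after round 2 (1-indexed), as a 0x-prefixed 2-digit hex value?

0x6E

s_0 = plaintext = 0xE7
s_1 = Round(s_0, k_0) = 0x76
s_2 = Round(s_1, k_1) = 0x6E
s_3 = Round(s_2, k_2) = 0xE0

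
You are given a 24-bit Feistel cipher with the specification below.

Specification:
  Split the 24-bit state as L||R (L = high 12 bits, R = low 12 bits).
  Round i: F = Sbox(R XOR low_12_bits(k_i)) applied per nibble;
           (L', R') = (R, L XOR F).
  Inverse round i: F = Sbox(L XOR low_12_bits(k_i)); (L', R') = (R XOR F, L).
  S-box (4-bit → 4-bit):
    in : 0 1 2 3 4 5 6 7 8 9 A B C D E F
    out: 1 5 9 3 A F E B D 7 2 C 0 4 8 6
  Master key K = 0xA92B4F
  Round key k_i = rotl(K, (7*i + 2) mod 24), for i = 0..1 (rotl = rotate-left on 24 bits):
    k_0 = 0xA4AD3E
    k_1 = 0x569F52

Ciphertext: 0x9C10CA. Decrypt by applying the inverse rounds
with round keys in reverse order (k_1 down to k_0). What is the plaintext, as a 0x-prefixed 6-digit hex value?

0xA1AEB9

s_0 = ciphertext = 0x9C10CA
s_1 = InvRound(s_0, k_1) = 0xEB99C1
s_2 = InvRound(s_1, k_0) = 0xA1AEB9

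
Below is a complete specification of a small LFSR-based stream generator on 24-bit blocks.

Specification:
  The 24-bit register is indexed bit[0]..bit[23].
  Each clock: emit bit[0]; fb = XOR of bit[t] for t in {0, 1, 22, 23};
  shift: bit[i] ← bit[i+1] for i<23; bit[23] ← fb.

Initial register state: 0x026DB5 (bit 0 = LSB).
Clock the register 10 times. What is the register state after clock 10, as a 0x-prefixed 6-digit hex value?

reg_0 = 0x026DB5
clock 1: out=1, reg = 0x8136DA
clock 2: out=0, reg = 0x409B6D
clock 3: out=1, reg = 0x204DB6
clock 4: out=0, reg = 0x9026DB
clock 5: out=1, reg = 0xC8136D
clock 6: out=1, reg = 0xE409B6
clock 7: out=0, reg = 0xF204DB
clock 8: out=1, reg = 0x79026D
clock 9: out=1, reg = 0x3C8136
clock 10: out=0, reg = 0x9E409B

0x9E409B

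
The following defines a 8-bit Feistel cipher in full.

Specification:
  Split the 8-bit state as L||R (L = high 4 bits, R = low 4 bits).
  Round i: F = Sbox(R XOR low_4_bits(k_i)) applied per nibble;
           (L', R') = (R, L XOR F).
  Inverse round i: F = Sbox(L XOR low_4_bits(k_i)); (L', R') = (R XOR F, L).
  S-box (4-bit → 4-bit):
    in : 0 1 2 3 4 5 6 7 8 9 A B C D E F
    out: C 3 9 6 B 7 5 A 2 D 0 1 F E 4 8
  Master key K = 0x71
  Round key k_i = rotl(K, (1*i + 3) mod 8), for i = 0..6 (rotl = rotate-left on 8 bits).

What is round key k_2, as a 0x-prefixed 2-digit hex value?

K = 0x71
k_0 = rotl(K, (1*0+3) mod 8) = rotl(K, 3) = 0x8B
k_1 = rotl(K, (1*1+3) mod 8) = rotl(K, 4) = 0x17
k_2 = rotl(K, (1*2+3) mod 8) = rotl(K, 5) = 0x2E

0x2E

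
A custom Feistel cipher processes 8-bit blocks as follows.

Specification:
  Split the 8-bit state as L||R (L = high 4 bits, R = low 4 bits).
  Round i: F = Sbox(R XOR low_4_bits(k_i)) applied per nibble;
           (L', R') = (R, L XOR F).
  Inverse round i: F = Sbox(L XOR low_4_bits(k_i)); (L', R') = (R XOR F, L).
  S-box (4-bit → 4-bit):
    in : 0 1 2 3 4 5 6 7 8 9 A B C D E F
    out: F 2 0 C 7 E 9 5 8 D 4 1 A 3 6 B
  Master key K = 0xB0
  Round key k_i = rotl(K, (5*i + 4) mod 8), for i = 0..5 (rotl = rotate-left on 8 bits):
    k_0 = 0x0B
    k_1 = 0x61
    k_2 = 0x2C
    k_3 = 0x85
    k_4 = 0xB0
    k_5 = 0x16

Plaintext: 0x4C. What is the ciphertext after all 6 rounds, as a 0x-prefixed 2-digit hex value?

s_0 = plaintext = 0x4C
s_1 = Round(s_0, k_0) = 0xC1
s_2 = Round(s_1, k_1) = 0x13
s_3 = Round(s_2, k_2) = 0x3A
s_4 = Round(s_3, k_3) = 0xA8
s_5 = Round(s_4, k_4) = 0x82
s_6 = Round(s_5, k_5) = 0x2F

0x2F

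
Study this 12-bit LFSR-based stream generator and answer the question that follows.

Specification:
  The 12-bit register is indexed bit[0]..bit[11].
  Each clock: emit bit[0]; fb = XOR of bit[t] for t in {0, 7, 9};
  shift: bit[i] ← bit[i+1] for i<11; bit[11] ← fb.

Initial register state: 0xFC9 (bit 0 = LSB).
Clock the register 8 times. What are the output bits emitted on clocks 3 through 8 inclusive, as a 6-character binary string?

010011

reg_0 = 0xFC9
clock 1: out=1, reg = 0xFE4
clock 2: out=0, reg = 0x7F2
clock 3: out=0, reg = 0x3F9
clock 4: out=1, reg = 0x9FC
clock 5: out=0, reg = 0xCFE
clock 6: out=0, reg = 0xE7F
clock 7: out=1, reg = 0x73F
clock 8: out=1, reg = 0x39F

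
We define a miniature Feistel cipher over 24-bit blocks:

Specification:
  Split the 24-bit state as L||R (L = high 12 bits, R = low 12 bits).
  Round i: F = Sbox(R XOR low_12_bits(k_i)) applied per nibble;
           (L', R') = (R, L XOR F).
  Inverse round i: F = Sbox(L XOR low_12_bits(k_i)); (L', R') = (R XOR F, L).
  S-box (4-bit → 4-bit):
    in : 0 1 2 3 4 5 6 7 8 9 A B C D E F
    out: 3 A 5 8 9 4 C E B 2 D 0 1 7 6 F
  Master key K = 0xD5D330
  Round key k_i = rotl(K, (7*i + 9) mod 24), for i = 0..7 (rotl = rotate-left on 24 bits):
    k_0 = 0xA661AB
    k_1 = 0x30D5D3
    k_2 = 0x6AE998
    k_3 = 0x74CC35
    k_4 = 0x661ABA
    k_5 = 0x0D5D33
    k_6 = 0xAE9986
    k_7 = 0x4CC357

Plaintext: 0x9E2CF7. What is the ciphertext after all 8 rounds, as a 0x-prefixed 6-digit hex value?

0xEE3A36

s_0 = plaintext = 0x9E2CF7
s_1 = Round(s_0, k_0) = 0xCF7EA3
s_2 = Round(s_1, k_1) = 0xEA3C14
s_3 = Round(s_2, k_2) = 0xC14A12
s_4 = Round(s_3, k_3) = 0xA1204A
s_5 = Round(s_4, k_4) = 0x04A7E1
s_6 = Round(s_5, k_5) = 0x7E1D3F
s_7 = Round(s_6, k_6) = 0xD3FEE3
s_8 = Round(s_7, k_7) = 0xEE3A36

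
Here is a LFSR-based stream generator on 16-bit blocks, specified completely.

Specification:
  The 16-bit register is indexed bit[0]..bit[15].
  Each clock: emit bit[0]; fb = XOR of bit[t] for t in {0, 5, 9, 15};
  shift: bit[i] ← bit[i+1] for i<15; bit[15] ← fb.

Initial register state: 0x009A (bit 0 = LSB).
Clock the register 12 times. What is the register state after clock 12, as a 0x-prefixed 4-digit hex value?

0xC8A0

reg_0 = 0x009A
clock 1: out=0, reg = 0x004D
clock 2: out=1, reg = 0x8026
clock 3: out=0, reg = 0x4013
clock 4: out=1, reg = 0xA009
clock 5: out=1, reg = 0x5004
clock 6: out=0, reg = 0x2802
clock 7: out=0, reg = 0x1401
clock 8: out=1, reg = 0x8A00
clock 9: out=0, reg = 0x4500
clock 10: out=0, reg = 0x2280
clock 11: out=0, reg = 0x9140
clock 12: out=0, reg = 0xC8A0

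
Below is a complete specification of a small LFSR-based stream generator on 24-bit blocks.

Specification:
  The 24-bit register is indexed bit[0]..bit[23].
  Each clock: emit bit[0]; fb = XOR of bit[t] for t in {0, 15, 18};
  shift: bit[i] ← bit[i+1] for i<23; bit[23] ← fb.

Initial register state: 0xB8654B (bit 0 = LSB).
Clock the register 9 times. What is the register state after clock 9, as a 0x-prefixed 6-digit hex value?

reg_0 = 0xB8654B
clock 1: out=1, reg = 0xDC32A5
clock 2: out=1, reg = 0x6E1952
clock 3: out=0, reg = 0xB70CA9
clock 4: out=1, reg = 0x5B8654
clock 5: out=0, reg = 0xADC32A
clock 6: out=0, reg = 0x56E195
clock 7: out=1, reg = 0xAB70CA
clock 8: out=0, reg = 0x55B865
clock 9: out=1, reg = 0xAADC32

0xAADC32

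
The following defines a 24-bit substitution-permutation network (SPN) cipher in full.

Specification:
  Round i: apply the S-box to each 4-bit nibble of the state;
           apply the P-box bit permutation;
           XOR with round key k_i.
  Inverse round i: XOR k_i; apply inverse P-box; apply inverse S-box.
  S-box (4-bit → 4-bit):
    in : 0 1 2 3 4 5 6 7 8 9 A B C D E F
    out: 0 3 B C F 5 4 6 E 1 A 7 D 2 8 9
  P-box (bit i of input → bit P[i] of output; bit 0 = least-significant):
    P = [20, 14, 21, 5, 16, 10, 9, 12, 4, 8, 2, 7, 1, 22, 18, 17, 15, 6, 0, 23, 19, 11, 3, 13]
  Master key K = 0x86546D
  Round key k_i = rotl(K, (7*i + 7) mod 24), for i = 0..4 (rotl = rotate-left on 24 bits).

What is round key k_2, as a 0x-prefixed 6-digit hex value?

0xB0CA8D

K = 0x86546D
k_0 = rotl(K, (7*0+7) mod 24) = rotl(K, 7) = 0x2A36C3
k_1 = rotl(K, (7*1+7) mod 24) = rotl(K, 14) = 0x1B6195
k_2 = rotl(K, (7*2+7) mod 24) = rotl(K, 21) = 0xB0CA8D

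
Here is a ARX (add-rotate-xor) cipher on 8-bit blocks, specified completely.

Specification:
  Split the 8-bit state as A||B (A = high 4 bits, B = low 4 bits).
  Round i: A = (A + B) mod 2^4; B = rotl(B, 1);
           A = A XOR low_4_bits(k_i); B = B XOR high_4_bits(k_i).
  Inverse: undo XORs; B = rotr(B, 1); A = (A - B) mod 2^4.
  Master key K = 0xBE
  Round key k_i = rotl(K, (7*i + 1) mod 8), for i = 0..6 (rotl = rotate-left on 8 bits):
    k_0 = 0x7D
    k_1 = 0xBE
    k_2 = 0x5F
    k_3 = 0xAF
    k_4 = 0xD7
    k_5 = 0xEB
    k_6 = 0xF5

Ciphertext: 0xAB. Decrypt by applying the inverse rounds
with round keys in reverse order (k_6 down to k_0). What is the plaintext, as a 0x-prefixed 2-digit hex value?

s_0 = ciphertext = 0xAB
s_1 = InvRound(s_0, k_6) = 0xD2
s_2 = InvRound(s_1, k_5) = 0x06
s_3 = InvRound(s_2, k_4) = 0xAD
s_4 = InvRound(s_3, k_3) = 0xAB
s_5 = InvRound(s_4, k_2) = 0xE7
s_6 = InvRound(s_5, k_1) = 0xA6
s_7 = InvRound(s_6, k_0) = 0xF8

0xF8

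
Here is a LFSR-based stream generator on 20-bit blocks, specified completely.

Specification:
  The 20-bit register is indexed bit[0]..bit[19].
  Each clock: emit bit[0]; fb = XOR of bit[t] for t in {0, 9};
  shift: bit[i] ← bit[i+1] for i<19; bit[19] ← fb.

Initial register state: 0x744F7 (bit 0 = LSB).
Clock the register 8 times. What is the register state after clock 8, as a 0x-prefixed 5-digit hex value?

0x55744

reg_0 = 0x744F7
clock 1: out=1, reg = 0xBA27B
clock 2: out=1, reg = 0x5D13D
clock 3: out=1, reg = 0xAE89E
clock 4: out=0, reg = 0x5744F
clock 5: out=1, reg = 0xABA27
clock 6: out=1, reg = 0x55D13
clock 7: out=1, reg = 0xAAE89
clock 8: out=1, reg = 0x55744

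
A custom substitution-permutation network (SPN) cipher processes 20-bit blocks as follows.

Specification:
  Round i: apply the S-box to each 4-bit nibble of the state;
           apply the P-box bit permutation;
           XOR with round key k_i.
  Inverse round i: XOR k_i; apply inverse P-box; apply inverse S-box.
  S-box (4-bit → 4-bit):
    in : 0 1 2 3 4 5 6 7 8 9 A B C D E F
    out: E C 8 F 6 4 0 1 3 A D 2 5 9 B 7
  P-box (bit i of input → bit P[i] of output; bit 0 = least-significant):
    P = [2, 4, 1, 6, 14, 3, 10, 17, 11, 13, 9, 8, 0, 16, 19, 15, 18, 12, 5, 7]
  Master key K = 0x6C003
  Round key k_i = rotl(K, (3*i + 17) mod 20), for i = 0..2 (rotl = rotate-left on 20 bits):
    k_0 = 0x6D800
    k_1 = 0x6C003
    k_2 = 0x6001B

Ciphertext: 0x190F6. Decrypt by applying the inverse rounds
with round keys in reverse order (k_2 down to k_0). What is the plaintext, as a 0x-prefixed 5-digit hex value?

0x6F83A

s_0 = ciphertext = 0x190F6
s_1 = InvRound(s_0, k_2) = 0x3E69D
s_2 = InvRound(s_1, k_1) = 0xDB44F
s_3 = InvRound(s_2, k_0) = 0x6F83A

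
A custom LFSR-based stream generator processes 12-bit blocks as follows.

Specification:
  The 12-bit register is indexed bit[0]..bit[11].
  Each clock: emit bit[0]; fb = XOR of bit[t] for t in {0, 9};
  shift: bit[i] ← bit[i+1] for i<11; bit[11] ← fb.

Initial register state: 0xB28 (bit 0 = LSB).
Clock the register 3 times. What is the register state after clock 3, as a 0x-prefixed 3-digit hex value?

reg_0 = 0xB28
clock 1: out=0, reg = 0xD94
clock 2: out=0, reg = 0x6CA
clock 3: out=0, reg = 0xB65

0xB65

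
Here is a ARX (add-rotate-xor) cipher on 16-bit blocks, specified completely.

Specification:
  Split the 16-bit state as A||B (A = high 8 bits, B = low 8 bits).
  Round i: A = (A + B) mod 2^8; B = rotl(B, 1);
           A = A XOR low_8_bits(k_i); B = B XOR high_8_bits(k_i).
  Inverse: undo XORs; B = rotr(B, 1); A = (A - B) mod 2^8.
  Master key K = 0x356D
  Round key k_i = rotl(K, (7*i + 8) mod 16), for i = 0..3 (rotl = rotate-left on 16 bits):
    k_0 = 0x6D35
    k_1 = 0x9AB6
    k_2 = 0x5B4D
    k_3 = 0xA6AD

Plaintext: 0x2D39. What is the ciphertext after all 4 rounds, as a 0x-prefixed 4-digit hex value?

s_0 = plaintext = 0x2D39
s_1 = Round(s_0, k_0) = 0x531F
s_2 = Round(s_1, k_1) = 0xC4A4
s_3 = Round(s_2, k_2) = 0x2512
s_4 = Round(s_3, k_3) = 0x9A82

0x9A82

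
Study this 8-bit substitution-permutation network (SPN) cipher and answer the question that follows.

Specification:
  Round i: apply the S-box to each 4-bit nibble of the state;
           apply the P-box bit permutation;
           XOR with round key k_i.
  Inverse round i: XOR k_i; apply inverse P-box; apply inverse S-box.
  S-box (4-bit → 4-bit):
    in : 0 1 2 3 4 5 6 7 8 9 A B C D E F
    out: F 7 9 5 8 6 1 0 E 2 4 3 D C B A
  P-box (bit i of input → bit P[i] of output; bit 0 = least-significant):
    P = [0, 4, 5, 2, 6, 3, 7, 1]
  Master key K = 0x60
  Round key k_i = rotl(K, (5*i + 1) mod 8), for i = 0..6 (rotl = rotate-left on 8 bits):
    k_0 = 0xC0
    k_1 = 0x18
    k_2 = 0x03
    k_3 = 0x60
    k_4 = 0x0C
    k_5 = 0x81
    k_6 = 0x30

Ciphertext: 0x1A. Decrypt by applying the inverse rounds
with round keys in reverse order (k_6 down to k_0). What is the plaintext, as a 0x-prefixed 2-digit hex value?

0x8B

s_0 = ciphertext = 0x1A
s_1 = InvRound(s_0, k_6) = 0xFA
s_2 = InvRound(s_1, k_5) = 0xE1
s_3 = InvRound(s_2, k_4) = 0x1C
s_4 = InvRound(s_3, k_3) = 0xB8
s_5 = InvRound(s_4, k_2) = 0x81
s_6 = InvRound(s_5, k_1) = 0x5B
s_7 = InvRound(s_6, k_0) = 0x8B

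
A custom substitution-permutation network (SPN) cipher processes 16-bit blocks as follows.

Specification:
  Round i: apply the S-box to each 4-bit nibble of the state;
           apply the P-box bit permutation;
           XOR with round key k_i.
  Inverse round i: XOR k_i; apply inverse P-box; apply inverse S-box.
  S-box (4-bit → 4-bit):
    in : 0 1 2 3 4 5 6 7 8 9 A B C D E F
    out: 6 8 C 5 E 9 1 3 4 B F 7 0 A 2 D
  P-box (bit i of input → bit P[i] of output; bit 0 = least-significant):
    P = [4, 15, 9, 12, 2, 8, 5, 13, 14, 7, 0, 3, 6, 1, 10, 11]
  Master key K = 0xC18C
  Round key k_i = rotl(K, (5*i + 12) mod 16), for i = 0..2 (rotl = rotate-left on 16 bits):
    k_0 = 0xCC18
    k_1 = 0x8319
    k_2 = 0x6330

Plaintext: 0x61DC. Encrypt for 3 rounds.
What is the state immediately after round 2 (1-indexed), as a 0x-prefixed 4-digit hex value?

0x2197

s_0 = plaintext = 0x61DC
s_1 = Round(s_0, k_0) = 0xED50
s_2 = Round(s_1, k_1) = 0x2197
s_3 = Round(s_2, k_2) = 0xCE2C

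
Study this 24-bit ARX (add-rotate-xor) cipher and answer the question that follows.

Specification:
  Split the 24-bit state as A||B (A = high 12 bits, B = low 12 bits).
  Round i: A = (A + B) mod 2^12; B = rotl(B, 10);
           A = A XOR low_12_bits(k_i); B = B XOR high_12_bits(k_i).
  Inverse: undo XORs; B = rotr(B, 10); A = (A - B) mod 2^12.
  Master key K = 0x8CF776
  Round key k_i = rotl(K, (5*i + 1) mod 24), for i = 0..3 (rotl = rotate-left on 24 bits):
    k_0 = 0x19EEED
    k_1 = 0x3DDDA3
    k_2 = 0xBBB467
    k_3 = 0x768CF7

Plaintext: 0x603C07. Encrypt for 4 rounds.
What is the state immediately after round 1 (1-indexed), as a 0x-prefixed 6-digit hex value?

s_0 = plaintext = 0x603C07
s_1 = Round(s_0, k_0) = 0xCE7E9F
s_2 = Round(s_1, k_1) = 0x625C7A
s_3 = Round(s_2, k_2) = 0x6F80A5
s_4 = Round(s_3, k_3) = 0xB6A341

0xCE7E9F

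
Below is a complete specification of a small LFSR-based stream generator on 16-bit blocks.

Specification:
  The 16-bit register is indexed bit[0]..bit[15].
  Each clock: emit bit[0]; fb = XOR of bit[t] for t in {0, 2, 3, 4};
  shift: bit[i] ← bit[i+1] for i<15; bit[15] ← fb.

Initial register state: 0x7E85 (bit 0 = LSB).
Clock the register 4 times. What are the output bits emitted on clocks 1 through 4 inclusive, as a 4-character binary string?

1010

reg_0 = 0x7E85
clock 1: out=1, reg = 0x3F42
clock 2: out=0, reg = 0x1FA1
clock 3: out=1, reg = 0x8FD0
clock 4: out=0, reg = 0xC7E8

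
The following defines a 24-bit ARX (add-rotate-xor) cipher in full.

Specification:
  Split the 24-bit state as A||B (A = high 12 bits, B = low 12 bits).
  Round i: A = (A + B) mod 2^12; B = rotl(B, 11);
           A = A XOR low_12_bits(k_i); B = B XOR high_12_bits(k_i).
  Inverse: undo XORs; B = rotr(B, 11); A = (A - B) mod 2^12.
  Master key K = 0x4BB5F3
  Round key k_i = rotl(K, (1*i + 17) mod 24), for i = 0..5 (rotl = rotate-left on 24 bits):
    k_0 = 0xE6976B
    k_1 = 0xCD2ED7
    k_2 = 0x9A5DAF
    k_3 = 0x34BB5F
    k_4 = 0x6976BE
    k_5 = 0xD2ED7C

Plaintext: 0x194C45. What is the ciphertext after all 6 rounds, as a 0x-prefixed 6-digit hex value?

0x6526CC

s_0 = plaintext = 0x194C45
s_1 = Round(s_0, k_0) = 0xAB204B
s_2 = Round(s_1, k_1) = 0x42A4F7
s_3 = Round(s_2, k_2) = 0x48E3DE
s_4 = Round(s_3, k_3) = 0x3332A4
s_5 = Round(s_4, k_4) = 0x3697C5
s_6 = Round(s_5, k_5) = 0x6526CC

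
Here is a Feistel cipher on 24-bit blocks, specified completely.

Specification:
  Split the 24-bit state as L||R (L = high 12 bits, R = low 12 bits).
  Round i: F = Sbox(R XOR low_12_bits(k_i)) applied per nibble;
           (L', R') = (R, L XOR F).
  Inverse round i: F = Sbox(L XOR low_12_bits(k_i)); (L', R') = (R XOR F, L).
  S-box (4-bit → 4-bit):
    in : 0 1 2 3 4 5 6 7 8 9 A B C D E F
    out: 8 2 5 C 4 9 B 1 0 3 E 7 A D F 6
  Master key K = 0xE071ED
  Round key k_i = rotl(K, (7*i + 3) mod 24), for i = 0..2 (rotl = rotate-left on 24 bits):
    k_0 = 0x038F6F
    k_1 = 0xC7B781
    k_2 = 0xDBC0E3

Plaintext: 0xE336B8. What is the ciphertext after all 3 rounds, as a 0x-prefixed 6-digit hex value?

0x804D13

s_0 = plaintext = 0xE336B8
s_1 = Round(s_0, k_0) = 0x6B8DE2
s_2 = Round(s_1, k_1) = 0xDE2804
s_3 = Round(s_2, k_2) = 0x804D13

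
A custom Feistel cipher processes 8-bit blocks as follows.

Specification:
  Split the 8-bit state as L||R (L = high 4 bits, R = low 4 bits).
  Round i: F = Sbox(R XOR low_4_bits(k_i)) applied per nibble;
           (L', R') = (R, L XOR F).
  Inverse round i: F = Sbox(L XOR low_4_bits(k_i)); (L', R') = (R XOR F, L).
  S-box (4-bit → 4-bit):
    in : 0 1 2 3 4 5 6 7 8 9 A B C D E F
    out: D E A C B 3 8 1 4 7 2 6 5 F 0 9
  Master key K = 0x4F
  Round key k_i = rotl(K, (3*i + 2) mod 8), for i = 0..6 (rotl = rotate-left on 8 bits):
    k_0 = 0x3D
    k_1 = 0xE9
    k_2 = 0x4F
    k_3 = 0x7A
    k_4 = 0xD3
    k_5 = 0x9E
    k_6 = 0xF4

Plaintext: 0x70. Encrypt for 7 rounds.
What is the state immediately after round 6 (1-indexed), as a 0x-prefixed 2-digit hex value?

s_0 = plaintext = 0x70
s_1 = Round(s_0, k_0) = 0x08
s_2 = Round(s_1, k_1) = 0x8E
s_3 = Round(s_2, k_2) = 0xE6
s_4 = Round(s_3, k_3) = 0x6B
s_5 = Round(s_4, k_4) = 0xB2
s_6 = Round(s_5, k_5) = 0x2E
s_7 = Round(s_6, k_6) = 0xE0

0x2E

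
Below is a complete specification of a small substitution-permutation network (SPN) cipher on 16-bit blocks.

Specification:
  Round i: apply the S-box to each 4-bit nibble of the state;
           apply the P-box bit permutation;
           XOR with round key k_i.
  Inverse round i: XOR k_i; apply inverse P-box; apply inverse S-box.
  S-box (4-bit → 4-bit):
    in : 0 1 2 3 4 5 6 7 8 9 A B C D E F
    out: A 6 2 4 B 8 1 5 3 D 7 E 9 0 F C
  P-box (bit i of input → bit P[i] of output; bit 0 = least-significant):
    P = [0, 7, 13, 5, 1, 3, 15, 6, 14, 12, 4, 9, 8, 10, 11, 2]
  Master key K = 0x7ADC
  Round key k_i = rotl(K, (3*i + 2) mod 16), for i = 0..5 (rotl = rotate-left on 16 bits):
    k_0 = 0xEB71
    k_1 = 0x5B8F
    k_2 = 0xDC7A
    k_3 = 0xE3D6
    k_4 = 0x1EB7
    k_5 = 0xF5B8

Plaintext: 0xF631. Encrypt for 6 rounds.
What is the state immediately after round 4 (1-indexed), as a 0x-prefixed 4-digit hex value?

0x984D

s_0 = plaintext = 0xF631
s_1 = Round(s_0, k_0) = 0x03F5
s_2 = Round(s_1, k_1) = 0xDFFB
s_3 = Round(s_2, k_2) = 0x7E8A
s_4 = Round(s_3, k_3) = 0x984D
s_5 = Round(s_4, k_4) = 0x47F9
s_6 = Round(s_5, k_5) = 0x10CD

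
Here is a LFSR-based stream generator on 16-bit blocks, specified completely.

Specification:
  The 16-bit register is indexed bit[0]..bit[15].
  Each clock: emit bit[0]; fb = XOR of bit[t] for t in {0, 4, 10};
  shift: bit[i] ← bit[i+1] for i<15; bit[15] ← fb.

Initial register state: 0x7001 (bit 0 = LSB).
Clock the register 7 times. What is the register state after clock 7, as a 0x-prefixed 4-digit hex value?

0xBAE0

reg_0 = 0x7001
clock 1: out=1, reg = 0xB800
clock 2: out=0, reg = 0x5C00
clock 3: out=0, reg = 0xAE00
clock 4: out=0, reg = 0xD700
clock 5: out=0, reg = 0xEB80
clock 6: out=0, reg = 0x75C0
clock 7: out=0, reg = 0xBAE0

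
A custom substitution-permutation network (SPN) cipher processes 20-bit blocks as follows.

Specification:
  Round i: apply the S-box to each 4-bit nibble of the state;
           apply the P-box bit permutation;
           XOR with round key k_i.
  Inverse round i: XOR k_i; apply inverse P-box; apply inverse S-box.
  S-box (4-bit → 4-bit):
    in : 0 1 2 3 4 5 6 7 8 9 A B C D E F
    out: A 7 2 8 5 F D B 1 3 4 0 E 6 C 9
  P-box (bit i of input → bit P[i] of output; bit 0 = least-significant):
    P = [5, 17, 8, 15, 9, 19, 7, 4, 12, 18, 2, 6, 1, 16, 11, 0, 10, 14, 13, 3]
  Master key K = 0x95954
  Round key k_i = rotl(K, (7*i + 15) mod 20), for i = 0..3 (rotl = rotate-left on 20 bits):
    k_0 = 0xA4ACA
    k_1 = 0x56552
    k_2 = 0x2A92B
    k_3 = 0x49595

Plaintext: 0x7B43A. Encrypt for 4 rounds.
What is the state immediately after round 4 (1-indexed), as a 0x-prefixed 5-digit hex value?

0x26B2B

s_0 = plaintext = 0x7B43A
s_1 = Round(s_0, k_0) = 0xA1FD6
s_2 = Round(s_1, k_1) = 0xCDCB0
s_3 = Round(s_2, k_2) = 0x54167
s_4 = Round(s_3, k_3) = 0x26B2B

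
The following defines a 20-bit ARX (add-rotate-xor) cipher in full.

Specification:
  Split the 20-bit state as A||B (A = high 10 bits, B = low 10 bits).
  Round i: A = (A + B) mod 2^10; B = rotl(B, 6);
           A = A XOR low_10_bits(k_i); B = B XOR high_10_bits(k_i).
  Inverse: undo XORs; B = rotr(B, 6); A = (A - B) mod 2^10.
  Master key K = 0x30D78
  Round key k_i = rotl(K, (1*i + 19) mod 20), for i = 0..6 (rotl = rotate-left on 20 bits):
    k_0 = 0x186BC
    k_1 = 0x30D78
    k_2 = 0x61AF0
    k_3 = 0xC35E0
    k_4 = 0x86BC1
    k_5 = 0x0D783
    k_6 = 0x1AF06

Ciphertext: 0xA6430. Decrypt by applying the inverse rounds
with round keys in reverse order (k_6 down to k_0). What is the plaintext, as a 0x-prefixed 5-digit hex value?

0xD6E14

s_0 = ciphertext = 0xA6430
s_1 = InvRound(s_0, k_6) = 0xFB9B1
s_2 = InvRound(s_1, k_5) = 0x09C46
s_3 = InvRound(s_2, k_4) = 0x875C9
s_4 = InvRound(s_3, k_3) = 0xEC84B
s_5 = InvRound(s_4, k_2) = 0x1ACD7
s_6 = InvRound(s_5, k_1) = 0xF4D40
s_7 = InvRound(s_6, k_0) = 0xD6E14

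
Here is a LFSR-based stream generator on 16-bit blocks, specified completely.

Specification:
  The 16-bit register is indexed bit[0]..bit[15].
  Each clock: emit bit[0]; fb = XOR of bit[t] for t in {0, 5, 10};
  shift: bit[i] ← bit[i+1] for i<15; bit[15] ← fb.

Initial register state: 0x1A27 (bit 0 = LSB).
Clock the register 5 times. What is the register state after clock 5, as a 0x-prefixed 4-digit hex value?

0x80D1

reg_0 = 0x1A27
clock 1: out=1, reg = 0x0D13
clock 2: out=1, reg = 0x0689
clock 3: out=1, reg = 0x0344
clock 4: out=0, reg = 0x01A2
clock 5: out=0, reg = 0x80D1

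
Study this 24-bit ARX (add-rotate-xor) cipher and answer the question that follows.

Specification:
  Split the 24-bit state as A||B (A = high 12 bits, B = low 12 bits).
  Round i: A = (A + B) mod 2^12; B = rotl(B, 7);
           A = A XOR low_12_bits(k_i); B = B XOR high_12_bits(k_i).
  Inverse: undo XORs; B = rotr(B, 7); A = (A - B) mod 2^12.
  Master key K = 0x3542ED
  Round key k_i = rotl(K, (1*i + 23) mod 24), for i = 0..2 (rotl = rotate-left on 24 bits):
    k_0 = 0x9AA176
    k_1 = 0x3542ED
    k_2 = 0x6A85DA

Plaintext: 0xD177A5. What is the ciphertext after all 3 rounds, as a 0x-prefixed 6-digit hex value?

s_0 = plaintext = 0xD177A5
s_1 = Round(s_0, k_0) = 0x5CAB17
s_2 = Round(s_1, k_1) = 0x20C88C
s_3 = Round(s_2, k_2) = 0xF420EC

0xF420EC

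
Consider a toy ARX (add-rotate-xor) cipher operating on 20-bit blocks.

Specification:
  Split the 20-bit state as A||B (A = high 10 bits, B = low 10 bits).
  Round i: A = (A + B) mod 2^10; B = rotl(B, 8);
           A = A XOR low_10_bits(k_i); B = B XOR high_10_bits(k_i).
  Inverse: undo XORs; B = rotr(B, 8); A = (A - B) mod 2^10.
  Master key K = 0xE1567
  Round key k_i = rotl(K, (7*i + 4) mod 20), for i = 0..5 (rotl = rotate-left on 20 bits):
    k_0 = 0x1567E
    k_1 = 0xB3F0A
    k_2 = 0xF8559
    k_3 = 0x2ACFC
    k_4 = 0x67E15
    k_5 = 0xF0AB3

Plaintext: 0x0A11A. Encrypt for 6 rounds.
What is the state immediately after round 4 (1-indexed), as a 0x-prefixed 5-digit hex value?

0xE0387

s_0 = plaintext = 0x0A11A
s_1 = Round(s_0, k_0) = 0xCF213
s_2 = Round(s_1, k_1) = 0x9154B
s_3 = Round(s_2, k_2) = 0xB24B3
s_4 = Round(s_3, k_3) = 0xE0387
s_5 = Round(s_4, k_4) = 0x44A7E
s_6 = Round(s_5, k_5) = 0x48D5D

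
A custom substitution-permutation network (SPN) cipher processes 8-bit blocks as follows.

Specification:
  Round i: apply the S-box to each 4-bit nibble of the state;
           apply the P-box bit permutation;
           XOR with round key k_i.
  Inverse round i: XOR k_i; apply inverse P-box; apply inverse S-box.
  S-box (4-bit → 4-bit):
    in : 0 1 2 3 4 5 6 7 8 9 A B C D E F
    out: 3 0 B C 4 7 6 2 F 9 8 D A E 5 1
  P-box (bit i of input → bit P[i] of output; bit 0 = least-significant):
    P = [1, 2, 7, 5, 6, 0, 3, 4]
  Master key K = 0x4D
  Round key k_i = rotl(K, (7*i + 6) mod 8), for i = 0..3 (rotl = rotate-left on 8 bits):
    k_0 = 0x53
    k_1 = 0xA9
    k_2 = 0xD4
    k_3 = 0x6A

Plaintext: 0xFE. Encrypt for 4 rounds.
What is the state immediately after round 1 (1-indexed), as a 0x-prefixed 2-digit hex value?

s_0 = plaintext = 0xFE
s_1 = Round(s_0, k_0) = 0x91
s_2 = Round(s_1, k_1) = 0xF9
s_3 = Round(s_2, k_2) = 0xB6
s_4 = Round(s_3, k_3) = 0xB6

0x91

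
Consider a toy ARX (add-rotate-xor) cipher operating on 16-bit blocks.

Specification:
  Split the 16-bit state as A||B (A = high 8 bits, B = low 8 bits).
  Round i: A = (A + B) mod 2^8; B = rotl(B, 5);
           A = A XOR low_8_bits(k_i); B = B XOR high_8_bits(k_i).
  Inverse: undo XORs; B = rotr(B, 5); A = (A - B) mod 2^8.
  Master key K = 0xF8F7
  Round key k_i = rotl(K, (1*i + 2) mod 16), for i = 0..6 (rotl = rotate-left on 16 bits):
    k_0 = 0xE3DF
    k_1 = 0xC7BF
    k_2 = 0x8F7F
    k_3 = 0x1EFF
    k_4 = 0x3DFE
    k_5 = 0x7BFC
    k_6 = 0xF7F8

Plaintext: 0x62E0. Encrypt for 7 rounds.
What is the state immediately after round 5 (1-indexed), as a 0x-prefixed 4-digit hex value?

0x9CDC

s_0 = plaintext = 0x62E0
s_1 = Round(s_0, k_0) = 0x9DFF
s_2 = Round(s_1, k_1) = 0x2338
s_3 = Round(s_2, k_2) = 0x2488
s_4 = Round(s_3, k_3) = 0x530F
s_5 = Round(s_4, k_4) = 0x9CDC
s_6 = Round(s_5, k_5) = 0x84E0
s_7 = Round(s_6, k_6) = 0x9CEB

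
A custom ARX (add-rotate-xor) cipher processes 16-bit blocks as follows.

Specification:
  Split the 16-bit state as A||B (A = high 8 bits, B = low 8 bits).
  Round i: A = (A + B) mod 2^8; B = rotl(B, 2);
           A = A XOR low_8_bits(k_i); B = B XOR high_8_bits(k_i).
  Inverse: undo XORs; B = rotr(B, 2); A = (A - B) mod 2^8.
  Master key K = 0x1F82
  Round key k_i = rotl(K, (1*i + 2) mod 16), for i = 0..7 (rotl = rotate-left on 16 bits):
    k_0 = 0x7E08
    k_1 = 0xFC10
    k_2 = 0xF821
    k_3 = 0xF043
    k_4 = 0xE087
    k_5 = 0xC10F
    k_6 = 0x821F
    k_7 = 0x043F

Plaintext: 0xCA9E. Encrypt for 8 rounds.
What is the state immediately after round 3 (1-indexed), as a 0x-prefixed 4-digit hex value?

s_0 = plaintext = 0xCA9E
s_1 = Round(s_0, k_0) = 0x6004
s_2 = Round(s_1, k_1) = 0x74EC
s_3 = Round(s_2, k_2) = 0x414B
s_4 = Round(s_3, k_3) = 0xCFDD
s_5 = Round(s_4, k_4) = 0x2B97
s_6 = Round(s_5, k_5) = 0xCD9F
s_7 = Round(s_6, k_6) = 0x73FC
s_8 = Round(s_7, k_7) = 0x50F7

0x414B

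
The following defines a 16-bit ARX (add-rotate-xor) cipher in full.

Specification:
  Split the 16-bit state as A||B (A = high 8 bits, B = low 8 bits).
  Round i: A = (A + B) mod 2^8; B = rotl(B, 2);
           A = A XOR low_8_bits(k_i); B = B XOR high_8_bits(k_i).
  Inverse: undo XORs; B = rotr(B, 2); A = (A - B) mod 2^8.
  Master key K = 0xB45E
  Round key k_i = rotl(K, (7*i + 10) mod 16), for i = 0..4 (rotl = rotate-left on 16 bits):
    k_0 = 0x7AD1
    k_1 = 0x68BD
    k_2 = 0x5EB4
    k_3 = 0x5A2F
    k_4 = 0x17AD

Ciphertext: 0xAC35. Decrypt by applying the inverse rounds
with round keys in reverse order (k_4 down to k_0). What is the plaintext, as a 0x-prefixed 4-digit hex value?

s_0 = ciphertext = 0xAC35
s_1 = InvRound(s_0, k_4) = 0x7988
s_2 = InvRound(s_1, k_3) = 0xA2B4
s_3 = InvRound(s_2, k_2) = 0x5CBA
s_4 = InvRound(s_3, k_1) = 0x2DB4
s_5 = InvRound(s_4, k_0) = 0x49B3

0x49B3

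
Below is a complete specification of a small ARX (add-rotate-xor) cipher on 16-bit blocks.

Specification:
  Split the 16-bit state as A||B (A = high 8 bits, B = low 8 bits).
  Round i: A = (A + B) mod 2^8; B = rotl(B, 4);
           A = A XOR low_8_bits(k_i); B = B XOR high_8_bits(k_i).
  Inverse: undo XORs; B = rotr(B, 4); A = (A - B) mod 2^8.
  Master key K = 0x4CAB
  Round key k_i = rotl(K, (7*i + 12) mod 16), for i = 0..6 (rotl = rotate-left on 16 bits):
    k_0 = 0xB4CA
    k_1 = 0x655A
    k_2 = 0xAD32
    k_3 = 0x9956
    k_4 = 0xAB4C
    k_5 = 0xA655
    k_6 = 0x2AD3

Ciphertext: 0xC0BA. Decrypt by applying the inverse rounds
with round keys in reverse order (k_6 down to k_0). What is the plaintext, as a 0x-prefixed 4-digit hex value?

0x4778

s_0 = ciphertext = 0xC0BA
s_1 = InvRound(s_0, k_6) = 0x0A09
s_2 = InvRound(s_1, k_5) = 0x65FA
s_3 = InvRound(s_2, k_4) = 0x1415
s_4 = InvRound(s_3, k_3) = 0x7AC8
s_5 = InvRound(s_4, k_2) = 0xF256
s_6 = InvRound(s_5, k_1) = 0x7533
s_7 = InvRound(s_6, k_0) = 0x4778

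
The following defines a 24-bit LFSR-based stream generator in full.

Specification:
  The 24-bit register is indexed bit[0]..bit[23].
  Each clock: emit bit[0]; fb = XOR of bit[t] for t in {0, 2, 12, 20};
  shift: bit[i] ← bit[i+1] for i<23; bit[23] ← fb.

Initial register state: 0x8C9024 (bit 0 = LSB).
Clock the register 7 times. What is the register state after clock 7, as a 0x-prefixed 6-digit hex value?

0x591920

reg_0 = 0x8C9024
clock 1: out=0, reg = 0x464812
clock 2: out=0, reg = 0x232409
clock 3: out=1, reg = 0x919204
clock 4: out=0, reg = 0xC8C902
clock 5: out=0, reg = 0x646481
clock 6: out=1, reg = 0xB23240
clock 7: out=0, reg = 0x591920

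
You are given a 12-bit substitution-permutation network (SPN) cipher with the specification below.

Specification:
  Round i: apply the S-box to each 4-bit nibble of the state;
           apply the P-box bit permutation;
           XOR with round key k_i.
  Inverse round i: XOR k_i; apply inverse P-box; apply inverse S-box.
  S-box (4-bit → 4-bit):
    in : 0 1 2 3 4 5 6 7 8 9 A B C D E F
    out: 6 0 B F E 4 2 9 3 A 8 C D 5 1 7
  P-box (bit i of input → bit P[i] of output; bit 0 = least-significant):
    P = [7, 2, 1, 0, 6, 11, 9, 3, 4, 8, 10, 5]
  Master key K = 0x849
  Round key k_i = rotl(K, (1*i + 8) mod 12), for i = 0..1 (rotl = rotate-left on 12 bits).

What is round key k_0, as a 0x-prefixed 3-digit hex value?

0x984

K = 0x849
k_0 = rotl(K, (1*0+8) mod 12) = rotl(K, 8) = 0x984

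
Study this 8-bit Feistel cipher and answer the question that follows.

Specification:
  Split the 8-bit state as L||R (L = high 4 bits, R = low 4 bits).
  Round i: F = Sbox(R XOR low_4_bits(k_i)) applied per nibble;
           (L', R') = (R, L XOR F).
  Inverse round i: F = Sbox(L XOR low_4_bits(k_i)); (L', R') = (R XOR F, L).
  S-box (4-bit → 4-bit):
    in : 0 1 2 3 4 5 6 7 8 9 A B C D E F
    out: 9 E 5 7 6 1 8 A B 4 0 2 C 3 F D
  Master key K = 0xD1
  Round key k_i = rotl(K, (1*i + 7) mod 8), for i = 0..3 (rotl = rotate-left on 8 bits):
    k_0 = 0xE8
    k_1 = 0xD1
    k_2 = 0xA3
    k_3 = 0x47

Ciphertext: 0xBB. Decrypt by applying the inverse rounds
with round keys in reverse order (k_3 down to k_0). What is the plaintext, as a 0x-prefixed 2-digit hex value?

0xAB

s_0 = ciphertext = 0xBB
s_1 = InvRound(s_0, k_3) = 0x7B
s_2 = InvRound(s_1, k_2) = 0xD7
s_3 = InvRound(s_2, k_1) = 0xBD
s_4 = InvRound(s_3, k_0) = 0xAB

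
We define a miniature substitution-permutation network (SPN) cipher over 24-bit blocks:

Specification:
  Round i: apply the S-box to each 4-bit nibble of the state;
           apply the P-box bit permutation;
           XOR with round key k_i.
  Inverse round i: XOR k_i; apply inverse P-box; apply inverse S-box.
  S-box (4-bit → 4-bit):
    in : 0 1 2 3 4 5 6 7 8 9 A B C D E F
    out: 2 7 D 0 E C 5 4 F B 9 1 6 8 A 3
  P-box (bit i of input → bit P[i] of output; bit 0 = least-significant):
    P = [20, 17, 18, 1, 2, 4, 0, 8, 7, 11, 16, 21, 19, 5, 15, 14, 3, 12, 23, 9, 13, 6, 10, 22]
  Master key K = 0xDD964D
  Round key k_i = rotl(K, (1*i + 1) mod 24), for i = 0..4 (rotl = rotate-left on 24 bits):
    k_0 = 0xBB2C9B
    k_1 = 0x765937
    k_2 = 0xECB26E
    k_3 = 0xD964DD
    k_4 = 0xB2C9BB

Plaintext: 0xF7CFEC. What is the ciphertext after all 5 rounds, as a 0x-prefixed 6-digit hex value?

0x895FDC

s_0 = plaintext = 0xF7CFEC
s_1 = Round(s_0, k_0) = 0x3D856B
s_2 = Round(s_1, k_1) = 0x4F9B12
s_3 = Round(s_2, k_2) = 0xB0E691
s_4 = Round(s_3, k_3) = 0xCE1569
s_5 = Round(s_4, k_4) = 0x895FDC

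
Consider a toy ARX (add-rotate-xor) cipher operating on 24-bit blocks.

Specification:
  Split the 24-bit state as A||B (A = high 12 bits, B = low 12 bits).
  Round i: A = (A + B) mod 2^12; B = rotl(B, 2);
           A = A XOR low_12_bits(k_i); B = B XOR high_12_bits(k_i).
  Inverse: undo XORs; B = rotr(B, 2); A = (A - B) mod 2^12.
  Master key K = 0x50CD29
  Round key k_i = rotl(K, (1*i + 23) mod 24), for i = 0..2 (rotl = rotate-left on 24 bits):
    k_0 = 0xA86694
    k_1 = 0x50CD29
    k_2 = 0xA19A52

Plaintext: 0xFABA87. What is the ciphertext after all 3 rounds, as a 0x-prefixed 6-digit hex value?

s_0 = plaintext = 0xFABA87
s_1 = Round(s_0, k_0) = 0xCA6098
s_2 = Round(s_1, k_1) = 0x01776C
s_3 = Round(s_2, k_2) = 0xDD17A8

0xDD17A8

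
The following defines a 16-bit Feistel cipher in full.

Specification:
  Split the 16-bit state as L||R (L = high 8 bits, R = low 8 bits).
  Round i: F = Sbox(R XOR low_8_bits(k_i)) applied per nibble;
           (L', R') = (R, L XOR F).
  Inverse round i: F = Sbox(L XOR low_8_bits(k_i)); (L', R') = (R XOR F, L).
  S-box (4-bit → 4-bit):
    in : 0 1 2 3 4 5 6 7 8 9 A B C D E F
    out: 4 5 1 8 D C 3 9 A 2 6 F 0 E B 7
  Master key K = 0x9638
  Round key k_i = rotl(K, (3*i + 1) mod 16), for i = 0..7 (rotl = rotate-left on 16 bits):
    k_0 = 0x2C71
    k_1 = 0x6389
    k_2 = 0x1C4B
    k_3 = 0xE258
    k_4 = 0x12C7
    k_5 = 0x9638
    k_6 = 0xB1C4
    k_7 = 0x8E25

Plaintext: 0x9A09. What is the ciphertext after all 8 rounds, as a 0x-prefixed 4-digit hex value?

s_0 = plaintext = 0x9A09
s_1 = Round(s_0, k_0) = 0x0900
s_2 = Round(s_1, k_1) = 0x00AB
s_3 = Round(s_2, k_2) = 0xABB4
s_4 = Round(s_3, k_3) = 0xB41B
s_5 = Round(s_4, k_4) = 0x1B54
s_6 = Round(s_5, k_5) = 0x542B
s_7 = Round(s_6, k_6) = 0x2BE3
s_8 = Round(s_7, k_7) = 0xE328

0xE328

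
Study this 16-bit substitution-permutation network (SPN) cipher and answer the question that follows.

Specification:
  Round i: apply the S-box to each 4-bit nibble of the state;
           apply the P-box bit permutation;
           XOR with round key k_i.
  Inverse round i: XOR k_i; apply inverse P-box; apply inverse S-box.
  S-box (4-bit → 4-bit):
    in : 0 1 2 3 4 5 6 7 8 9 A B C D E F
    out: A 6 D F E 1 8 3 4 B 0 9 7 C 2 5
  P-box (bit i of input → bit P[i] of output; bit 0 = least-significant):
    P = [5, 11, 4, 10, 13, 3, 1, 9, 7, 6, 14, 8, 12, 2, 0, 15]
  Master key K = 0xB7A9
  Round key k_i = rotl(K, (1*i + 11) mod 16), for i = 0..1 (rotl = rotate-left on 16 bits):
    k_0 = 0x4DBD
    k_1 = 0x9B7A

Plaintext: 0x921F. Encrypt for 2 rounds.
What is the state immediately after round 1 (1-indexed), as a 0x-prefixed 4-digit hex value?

0x9C03

s_0 = plaintext = 0x921F
s_1 = Round(s_0, k_0) = 0x9C03
s_2 = Round(s_1, k_1) = 0x4586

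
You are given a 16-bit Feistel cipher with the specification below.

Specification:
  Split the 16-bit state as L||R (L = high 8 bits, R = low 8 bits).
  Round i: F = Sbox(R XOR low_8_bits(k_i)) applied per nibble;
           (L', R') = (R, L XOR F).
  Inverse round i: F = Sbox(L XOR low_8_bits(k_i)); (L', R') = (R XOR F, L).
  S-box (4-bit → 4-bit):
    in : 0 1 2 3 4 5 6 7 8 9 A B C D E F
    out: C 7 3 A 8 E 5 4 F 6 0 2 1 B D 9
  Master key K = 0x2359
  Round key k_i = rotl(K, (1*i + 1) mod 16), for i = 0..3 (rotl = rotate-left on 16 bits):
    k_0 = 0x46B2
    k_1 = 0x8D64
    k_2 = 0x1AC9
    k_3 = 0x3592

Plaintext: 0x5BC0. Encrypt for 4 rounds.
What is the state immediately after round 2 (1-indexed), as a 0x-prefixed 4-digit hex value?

0x1881

s_0 = plaintext = 0x5BC0
s_1 = Round(s_0, k_0) = 0xC018
s_2 = Round(s_1, k_1) = 0x1881
s_3 = Round(s_2, k_2) = 0x8197
s_4 = Round(s_3, k_3) = 0x974F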